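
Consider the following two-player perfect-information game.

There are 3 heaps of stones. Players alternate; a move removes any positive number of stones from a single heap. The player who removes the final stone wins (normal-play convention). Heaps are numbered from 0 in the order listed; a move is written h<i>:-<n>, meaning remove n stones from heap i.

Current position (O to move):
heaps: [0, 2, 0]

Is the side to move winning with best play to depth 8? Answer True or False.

O winning at [(0,2,0)]: True

[(0,2,0)] O move#1: h1:-1:-1/(0,1,0), h1:-2:+1/(0,0,0)*
[(0,0,0)] end (terminal -1, X#2); searched (0,2,0) to 8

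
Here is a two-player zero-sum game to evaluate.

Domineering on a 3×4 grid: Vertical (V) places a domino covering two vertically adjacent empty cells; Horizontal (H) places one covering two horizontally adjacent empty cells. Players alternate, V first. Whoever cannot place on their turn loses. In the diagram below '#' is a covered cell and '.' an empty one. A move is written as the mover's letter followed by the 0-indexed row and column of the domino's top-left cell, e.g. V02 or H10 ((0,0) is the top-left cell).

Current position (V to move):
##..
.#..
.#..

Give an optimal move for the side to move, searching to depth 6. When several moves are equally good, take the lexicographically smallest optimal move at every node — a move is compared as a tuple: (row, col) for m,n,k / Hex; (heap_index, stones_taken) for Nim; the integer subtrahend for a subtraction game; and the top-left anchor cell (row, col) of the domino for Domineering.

[##../.#../.#..] V move#1: V02:+1/###./.##./.#..*, V03:+1/##.#/.#.#/.#.., V10:-1/##../##../##.., V12:+1/##../.##./.##., V13:+1/##../.#.#/.#.#
[###./.##./.#..] H move#2: H22:-1/###./.##./.###*
[###./.##./.###] V move#3: V03:+1/####/.###/.###*, V10:+1/###./###./####
[####/.###/.###] end (terminal -1, H#4); searched ##../.#../.#.. to 6

V's best at [##../.#../.#..]: V02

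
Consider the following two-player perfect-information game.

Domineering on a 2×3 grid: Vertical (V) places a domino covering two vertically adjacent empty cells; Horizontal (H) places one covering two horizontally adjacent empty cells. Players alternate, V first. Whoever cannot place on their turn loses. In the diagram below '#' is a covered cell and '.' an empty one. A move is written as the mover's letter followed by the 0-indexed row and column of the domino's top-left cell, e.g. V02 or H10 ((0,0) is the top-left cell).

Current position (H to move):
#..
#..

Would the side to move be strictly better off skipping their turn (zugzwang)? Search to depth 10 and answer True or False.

zugzwang(#../#.., H) = False

p1 H@[#../#..]: H01[###/#..]+1* H11[#../###]+1
p2 V@[###/#..] terminal -1; root [#../#..] d10
if H skipped the turn, V would face:
~ p1 V@[#../#..]: V01[##./##.]+1* V02[#.#/#.#]+1
~ p2 H@[##./##.] terminal -1; root [#../#..] d10
compare (H): move=+1 vs pass=-1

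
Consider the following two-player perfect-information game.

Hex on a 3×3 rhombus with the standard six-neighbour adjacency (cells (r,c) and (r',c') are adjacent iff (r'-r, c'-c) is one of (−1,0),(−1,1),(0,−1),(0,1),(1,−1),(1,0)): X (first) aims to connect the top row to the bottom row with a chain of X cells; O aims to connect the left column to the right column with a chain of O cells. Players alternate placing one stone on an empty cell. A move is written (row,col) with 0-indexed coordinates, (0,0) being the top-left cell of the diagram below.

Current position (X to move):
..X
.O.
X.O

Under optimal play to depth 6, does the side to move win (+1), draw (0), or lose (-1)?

value(..X/.O./X.O, X) = +1

[..X/.O./X.O] X move#1: (0,0):-1/X.X/.O./X.O, (0,1):-1/.XX/.O./X.O, (1,0):+1/..X/XO./X.O*, (1,2):+1/..X/.OX/X.O, (2,1):+1/..X/.O./XXO
[..X/XO./X.O] O move#2: (0,0):-1/O.X/XO./X.O*, (0,1):-1/.OX/XO./X.O, (1,2):-1/..X/XOO/X.O, (2,1):-1/..X/XO./XOO
[O.X/XO./X.O] X move#3: (0,1):+1/OXX/XO./X.O*, (1,2):+1/O.X/XOX/X.O, (2,1):+1/O.X/XO./XXO
[OXX/XO./X.O] end (terminal -1, O#4); searched ..X/.O./X.O to 6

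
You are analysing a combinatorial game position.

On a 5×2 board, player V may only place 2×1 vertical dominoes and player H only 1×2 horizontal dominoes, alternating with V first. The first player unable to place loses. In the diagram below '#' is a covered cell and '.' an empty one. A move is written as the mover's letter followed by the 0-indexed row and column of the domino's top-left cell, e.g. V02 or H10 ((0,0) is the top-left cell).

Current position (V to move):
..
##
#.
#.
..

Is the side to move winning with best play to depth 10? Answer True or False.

p1 V@[../##/#./#./..]: V21[../##/##/##/..]-1* V31[../##/#./##/.#]-1
p2 H@[../##/##/##/..]: H00[##/##/##/##/..]+1* H40[../##/##/##/##]+1
p3 V@[##/##/##/##/..] terminal -1; root [../##/#./#./..] d10

V winning at [../##/#./#./..]: False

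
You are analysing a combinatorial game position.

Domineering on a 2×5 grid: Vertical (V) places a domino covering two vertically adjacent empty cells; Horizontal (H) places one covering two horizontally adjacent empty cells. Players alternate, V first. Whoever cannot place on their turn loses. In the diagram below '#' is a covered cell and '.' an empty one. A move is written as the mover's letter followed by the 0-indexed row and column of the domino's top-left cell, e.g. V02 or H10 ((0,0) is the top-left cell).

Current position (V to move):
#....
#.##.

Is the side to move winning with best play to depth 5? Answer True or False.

ply 1, V at #..../#.##. | V01=-1→##.../####.*; V04=-1→#...#/#.###
ply 2, H at ##.../####. | H02=-1→####./####.; H03=+1→##.##/####.*
ply 3: ##.##/####. is terminal -1 (V); from #..../#.##. depth 5

V winning at [#..../#.##.]: False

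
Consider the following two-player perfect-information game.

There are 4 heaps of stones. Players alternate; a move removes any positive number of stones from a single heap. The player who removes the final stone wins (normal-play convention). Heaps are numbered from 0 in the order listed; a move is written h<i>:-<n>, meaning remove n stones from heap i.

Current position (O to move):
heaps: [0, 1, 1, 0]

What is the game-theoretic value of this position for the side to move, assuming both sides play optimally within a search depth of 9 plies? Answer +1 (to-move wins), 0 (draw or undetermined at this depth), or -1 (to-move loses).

value((0,1,1,0), O) = -1

p1 O@[(0,1,1,0)]: h1:-1[(0,0,1,0)]-1* h2:-1[(0,1,0,0)]-1
p2 X@[(0,0,1,0)]: h2:-1[(0,0,0,0)]+1*
p3 O@[(0,0,0,0)] terminal -1; root [(0,1,1,0)] d9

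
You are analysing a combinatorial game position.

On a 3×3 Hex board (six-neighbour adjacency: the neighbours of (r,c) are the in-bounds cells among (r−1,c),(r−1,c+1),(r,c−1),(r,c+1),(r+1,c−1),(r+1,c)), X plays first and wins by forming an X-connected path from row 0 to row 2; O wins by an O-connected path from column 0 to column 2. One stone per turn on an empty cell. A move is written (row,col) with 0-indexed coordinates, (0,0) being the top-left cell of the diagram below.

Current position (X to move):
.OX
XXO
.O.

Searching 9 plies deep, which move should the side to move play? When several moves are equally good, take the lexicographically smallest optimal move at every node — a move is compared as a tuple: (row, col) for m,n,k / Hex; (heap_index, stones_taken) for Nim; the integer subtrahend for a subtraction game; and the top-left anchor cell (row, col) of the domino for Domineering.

ply 1, X at .OX/XXO/.O. | (0,0)=-1→XOX/XXO/.O.; (2,0)=+1→.OX/XXO/XO.*; (2,2)=-1→.OX/XXO/.OX
ply 2: .OX/XXO/XO. is terminal -1 (O); from .OX/XXO/.O. depth 9

X's best at [.OX/XXO/.O.]: (2,0)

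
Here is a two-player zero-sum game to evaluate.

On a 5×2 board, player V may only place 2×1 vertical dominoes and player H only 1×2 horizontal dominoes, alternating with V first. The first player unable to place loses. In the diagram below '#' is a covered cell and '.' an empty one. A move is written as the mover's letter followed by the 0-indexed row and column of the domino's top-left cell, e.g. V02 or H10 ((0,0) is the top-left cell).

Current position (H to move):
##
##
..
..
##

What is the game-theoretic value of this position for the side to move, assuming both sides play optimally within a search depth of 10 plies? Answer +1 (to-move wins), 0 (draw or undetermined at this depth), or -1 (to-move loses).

value(##/##/../../##, H) = +1

[##/##/../../##] H move#1: H20:+1/##/##/##/../##*, H30:+1/##/##/../##/##
[##/##/##/../##] end (terminal -1, V#2); searched ##/##/../../## to 10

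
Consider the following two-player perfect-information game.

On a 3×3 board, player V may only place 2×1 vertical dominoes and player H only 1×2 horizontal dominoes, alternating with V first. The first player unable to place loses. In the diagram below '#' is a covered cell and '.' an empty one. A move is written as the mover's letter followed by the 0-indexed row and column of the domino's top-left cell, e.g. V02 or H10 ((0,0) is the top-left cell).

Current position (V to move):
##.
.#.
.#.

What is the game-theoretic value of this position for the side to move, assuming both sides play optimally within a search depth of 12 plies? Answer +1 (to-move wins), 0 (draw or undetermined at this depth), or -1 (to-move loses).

[##./.#./.#.] V move#1: V02:+1/###/.##/.#.*, V10:+1/##./##./##., V12:+1/##./.##/.##
[###/.##/.#.] end (terminal -1, H#2); searched ##./.#./.#. to 12

value(##./.#./.#., V) = +1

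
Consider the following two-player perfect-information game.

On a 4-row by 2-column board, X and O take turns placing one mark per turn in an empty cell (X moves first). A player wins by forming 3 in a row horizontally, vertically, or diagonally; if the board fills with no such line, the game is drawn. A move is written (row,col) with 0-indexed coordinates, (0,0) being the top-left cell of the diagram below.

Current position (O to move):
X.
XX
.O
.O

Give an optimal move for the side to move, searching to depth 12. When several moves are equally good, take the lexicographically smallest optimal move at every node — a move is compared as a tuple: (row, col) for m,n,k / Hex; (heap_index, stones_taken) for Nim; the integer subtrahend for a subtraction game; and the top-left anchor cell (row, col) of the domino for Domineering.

p1 O@[X./XX/.O/.O]: (0,1)[XO/XX/.O/.O]-1 (2,0)[X./XX/OO/.O]+0* (3,0)[X./XX/.O/OO]-1
p2 X@[X./XX/OO/.O]: (0,1)[XX/XX/OO/.O]+0* (3,0)[X./XX/OO/XO]+0
p3 O@[XX/XX/OO/.O]: (3,0)[XX/XX/OO/OO]+0*
p4 X@[XX/XX/OO/OO] terminal +0; root [X./XX/.O/.O] d12

O's best at [X./XX/.O/.O]: (2,0)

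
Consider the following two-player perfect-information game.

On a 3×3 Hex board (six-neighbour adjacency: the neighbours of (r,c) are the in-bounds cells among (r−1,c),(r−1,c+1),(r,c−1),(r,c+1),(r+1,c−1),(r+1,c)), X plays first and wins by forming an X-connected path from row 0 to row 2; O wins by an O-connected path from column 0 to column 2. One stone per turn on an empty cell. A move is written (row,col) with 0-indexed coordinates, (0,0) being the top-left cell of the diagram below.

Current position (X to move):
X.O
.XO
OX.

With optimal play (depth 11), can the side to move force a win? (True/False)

X winning at [X.O/.XO/OX.]: True

p1 X@[X.O/.XO/OX.]: (0,1)[XXO/.XO/OX.]+1* (1,0)[X.O/XXO/OX.]+1 (2,2)[X.O/.XO/OXX]+1
p2 O@[XXO/.XO/OX.] terminal -1; root [X.O/.XO/OX.] d11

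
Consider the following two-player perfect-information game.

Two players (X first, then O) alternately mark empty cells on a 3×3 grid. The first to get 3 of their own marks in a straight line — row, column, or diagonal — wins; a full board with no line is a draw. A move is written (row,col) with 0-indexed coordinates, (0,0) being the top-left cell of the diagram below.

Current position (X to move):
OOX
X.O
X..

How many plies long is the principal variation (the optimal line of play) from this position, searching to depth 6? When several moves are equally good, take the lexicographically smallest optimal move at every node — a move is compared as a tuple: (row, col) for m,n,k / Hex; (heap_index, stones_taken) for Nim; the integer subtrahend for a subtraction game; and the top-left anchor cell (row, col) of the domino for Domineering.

PV length from [OOX/X.O/X..]: 1 ply

[OOX/X.O/X..] X move#1: (1,1):+1/OOX/XXO/X..*, (2,1):+1/OOX/X.O/XX., (2,2):+1/OOX/X.O/X.X
[OOX/XXO/X..] end (terminal -1, O#2); searched OOX/X.O/X.. to 6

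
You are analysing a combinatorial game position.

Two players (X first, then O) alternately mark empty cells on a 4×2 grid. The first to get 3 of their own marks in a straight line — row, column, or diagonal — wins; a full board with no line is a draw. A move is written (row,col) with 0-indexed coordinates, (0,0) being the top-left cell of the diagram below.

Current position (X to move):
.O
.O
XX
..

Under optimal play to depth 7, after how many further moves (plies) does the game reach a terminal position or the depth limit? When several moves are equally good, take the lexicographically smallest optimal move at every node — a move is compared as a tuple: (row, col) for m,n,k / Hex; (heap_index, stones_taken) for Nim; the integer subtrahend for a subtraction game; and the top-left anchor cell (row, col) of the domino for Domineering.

PV length from [.O/.O/XX/..]: 3 plies

ply 1, X at .O/.O/XX/.. | (0,0)=+0→XO/.O/XX/..; (1,0)=+1→.O/XO/XX/..*; (3,0)=+0→.O/.O/XX/X.; (3,1)=+0→.O/.O/XX/.X
ply 2, O at .O/XO/XX/.. | (0,0)=-1→OO/XO/XX/..*; (3,0)=-1→.O/XO/XX/O.; (3,1)=-1→.O/XO/XX/.O
ply 3, X at OO/XO/XX/.. | (3,0)=+1→OO/XO/XX/X.*; (3,1)=+0→OO/XO/XX/.X
ply 4: OO/XO/XX/X. is terminal -1 (O); from .O/.O/XX/.. depth 7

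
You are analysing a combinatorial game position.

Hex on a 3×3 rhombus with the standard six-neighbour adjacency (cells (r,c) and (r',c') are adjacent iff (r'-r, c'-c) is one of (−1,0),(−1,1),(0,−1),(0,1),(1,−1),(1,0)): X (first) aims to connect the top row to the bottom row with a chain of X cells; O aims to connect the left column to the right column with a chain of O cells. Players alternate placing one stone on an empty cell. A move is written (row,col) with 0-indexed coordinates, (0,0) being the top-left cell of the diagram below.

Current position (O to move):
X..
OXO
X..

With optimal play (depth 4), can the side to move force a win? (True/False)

O winning at [X../OXO/X..]: False

[X../OXO/X..] O move#1: (0,1):-1/XO./OXO/X..*, (0,2):-1/X.O/OXO/X.., (2,1):-1/X../OXO/XO., (2,2):-1/X../OXO/X.O
[XO./OXO/X..] X move#2: (0,2):+1/XOX/OXO/X..*, (2,1):-1/XO./OXO/XX., (2,2):-1/XO./OXO/X.X
[XOX/OXO/X..] end (terminal -1, O#3); searched X../OXO/X.. to 4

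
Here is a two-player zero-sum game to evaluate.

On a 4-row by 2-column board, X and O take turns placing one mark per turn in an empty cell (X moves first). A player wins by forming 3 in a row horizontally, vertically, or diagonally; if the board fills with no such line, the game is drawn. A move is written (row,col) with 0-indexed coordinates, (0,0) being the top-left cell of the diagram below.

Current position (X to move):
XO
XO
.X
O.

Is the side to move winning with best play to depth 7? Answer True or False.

X winning at [XO/XO/.X/O.]: True

[XO/XO/.X/O.] X move#1: (2,0):+1/XO/XO/XX/O.*, (3,1):+0/XO/XO/.X/OX
[XO/XO/XX/O.] end (terminal -1, O#2); searched XO/XO/.X/O. to 7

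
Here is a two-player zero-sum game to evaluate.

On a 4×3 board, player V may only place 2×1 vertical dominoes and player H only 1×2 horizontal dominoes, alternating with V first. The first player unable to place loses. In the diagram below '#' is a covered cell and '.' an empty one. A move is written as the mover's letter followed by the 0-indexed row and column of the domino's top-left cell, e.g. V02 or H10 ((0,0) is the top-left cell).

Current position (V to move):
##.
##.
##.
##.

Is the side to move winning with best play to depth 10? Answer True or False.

V winning at [##./##./##./##.]: True

ply 1, V at ##./##./##./##. | V02=+1→###/###/##./##.*; V12=+1→##./###/###/##.; V22=+1→##./##./###/###
ply 2: ###/###/##./##. is terminal -1 (H); from ##./##./##./##. depth 10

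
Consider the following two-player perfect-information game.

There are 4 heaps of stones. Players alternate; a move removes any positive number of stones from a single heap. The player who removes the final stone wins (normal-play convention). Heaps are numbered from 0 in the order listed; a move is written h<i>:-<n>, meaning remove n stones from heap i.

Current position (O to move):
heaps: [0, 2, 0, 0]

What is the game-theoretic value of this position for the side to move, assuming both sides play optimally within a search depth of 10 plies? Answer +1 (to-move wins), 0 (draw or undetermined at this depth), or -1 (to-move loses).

ply 1, O at (0,2,0,0) | h1:-1=-1→(0,1,0,0); h1:-2=+1→(0,0,0,0)*
ply 2: (0,0,0,0) is terminal -1 (X); from (0,2,0,0) depth 10

value((0,2,0,0), O) = +1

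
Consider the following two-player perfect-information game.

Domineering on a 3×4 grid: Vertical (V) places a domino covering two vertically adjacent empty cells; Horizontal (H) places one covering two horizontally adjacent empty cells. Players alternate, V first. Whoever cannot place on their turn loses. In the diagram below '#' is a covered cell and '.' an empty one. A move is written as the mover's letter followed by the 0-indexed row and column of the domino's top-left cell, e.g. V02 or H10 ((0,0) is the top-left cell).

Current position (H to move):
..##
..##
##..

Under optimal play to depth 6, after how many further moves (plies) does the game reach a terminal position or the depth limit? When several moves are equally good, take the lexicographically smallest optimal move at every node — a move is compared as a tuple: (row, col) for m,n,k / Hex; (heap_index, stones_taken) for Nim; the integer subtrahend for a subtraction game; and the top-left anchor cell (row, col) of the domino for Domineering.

PV length from [..##/..##/##..]: 1 ply

ply 1, H at ..##/..##/##.. | H00=+1→####/..##/##..*; H10=+1→..##/####/##..; H22=-1→..##/..##/####
ply 2: ####/..##/##.. is terminal -1 (V); from ..##/..##/##.. depth 6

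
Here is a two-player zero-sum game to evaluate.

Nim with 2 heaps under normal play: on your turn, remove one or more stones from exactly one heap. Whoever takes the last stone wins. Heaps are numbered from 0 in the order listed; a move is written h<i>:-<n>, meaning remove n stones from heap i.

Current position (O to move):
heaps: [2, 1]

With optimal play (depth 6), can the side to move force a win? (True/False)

[(2,1)] O move#1: h0:-1:+1/(1,1)*, h0:-2:-1/(0,1), h1:-1:-1/(2,0)
[(1,1)] X move#2: h0:-1:-1/(0,1)*, h1:-1:-1/(1,0)
[(0,1)] O move#3: h1:-1:+1/(0,0)*
[(0,0)] end (terminal -1, X#4); searched (2,1) to 6

O winning at [(2,1)]: True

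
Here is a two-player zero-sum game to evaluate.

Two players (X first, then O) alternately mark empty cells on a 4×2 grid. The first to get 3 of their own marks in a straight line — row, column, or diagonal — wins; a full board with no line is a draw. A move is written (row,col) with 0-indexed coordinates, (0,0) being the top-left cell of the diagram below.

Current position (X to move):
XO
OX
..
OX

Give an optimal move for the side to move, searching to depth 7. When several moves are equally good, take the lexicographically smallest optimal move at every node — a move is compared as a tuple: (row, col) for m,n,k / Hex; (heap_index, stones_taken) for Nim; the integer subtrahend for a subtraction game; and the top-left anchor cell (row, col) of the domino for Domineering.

X's best at [XO/OX/../OX]: (2,1)

[XO/OX/../OX] X move#1: (2,0):+0/XO/OX/X./OX, (2,1):+1/XO/OX/.X/OX*
[XO/OX/.X/OX] end (terminal -1, O#2); searched XO/OX/../OX to 7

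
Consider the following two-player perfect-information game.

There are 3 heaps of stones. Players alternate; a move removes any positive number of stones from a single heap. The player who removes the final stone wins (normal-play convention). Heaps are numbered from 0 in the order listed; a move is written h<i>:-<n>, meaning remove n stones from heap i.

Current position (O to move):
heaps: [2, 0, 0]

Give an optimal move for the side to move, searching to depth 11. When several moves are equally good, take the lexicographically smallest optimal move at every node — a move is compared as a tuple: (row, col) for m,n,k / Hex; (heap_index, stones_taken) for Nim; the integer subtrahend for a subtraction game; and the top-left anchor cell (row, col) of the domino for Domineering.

O's best at [(2,0,0)]: h0:-2

[(2,0,0)] O move#1: h0:-1:-1/(1,0,0), h0:-2:+1/(0,0,0)*
[(0,0,0)] end (terminal -1, X#2); searched (2,0,0) to 11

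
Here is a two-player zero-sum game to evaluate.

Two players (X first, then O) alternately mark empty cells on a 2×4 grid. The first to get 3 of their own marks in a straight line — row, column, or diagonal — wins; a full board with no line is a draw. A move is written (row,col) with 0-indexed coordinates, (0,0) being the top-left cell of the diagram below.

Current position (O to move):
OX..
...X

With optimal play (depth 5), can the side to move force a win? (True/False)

O winning at [OX../...X]: False

p1 O@[OX../...X]: (0,2)[OXO./...X]+0* (0,3)[OX.O/...X]+0 (1,0)[OX../O..X]+0 (1,1)[OX../.O.X]+0 (1,2)[OX../..OX]+0
p2 X@[OXO./...X]: (0,3)[OXOX/...X]+0* (1,0)[OXO./X..X]+0 (1,1)[OXO./.X.X]+0 (1,2)[OXO./..XX]+0
p3 O@[OXOX/...X]: (1,0)[OXOX/O..X]+0* (1,1)[OXOX/.O.X]+0 (1,2)[OXOX/..OX]+0
p4 X@[OXOX/O..X]: (1,1)[OXOX/OX.X]+0* (1,2)[OXOX/O.XX]+0
p5 O@[OXOX/OX.X]: (1,2)[OXOX/OXOX]+0*
p6 X@[OXOX/OXOX] terminal +0; root [OX../...X] d5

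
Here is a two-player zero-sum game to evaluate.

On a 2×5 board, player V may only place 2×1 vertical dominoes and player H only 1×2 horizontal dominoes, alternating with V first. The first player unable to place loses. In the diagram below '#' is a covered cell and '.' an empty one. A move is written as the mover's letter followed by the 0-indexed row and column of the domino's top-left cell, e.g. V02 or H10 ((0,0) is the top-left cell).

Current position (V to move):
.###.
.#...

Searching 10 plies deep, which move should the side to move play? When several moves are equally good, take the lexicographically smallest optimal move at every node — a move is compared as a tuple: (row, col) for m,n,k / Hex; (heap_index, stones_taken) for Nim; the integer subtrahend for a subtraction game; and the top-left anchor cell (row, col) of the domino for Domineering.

V's best at [.###./.#...]: V04

ply 1, V at .###./.#... | V00=-1→####./##...; V04=+1→.####/.#..#*
ply 2, H at .####/.#..# | H12=-1→.####/.####*
ply 3, V at .####/.#### | V00=+1→#####/#####*
ply 4: #####/##### is terminal -1 (H); from .###./.#... depth 10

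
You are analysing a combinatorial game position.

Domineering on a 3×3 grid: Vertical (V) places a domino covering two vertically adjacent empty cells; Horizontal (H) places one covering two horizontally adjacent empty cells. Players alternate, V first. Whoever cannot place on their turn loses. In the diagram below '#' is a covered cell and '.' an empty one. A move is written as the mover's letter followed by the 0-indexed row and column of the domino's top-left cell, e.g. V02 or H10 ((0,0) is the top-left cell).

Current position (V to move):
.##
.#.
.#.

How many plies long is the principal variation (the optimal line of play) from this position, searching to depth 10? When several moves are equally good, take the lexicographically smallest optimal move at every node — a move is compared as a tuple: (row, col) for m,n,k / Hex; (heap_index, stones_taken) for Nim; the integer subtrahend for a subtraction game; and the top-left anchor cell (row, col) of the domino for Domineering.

ply 1, V at .##/.#./.#. | V00=+1→###/##./.#.*; V10=+1→.##/##./##.; V12=+1→.##/.##/.##
ply 2: ###/##./.#. is terminal -1 (H); from .##/.#./.#. depth 10

PV length from [.##/.#./.#.]: 1 ply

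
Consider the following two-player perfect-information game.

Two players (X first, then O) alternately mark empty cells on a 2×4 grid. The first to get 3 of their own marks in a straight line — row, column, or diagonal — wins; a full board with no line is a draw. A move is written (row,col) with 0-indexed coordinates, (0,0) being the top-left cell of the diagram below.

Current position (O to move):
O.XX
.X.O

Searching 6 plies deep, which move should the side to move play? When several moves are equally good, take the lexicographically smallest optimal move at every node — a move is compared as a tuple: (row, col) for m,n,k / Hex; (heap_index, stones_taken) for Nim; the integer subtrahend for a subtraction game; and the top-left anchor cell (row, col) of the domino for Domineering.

ply 1, O at O.XX/.X.O | (0,1)=+0→OOXX/.X.O*; (1,0)=-1→O.XX/OX.O; (1,2)=-1→O.XX/.XOO
ply 2, X at OOXX/.X.O | (1,0)=+0→OOXX/XX.O*; (1,2)=+0→OOXX/.XXO
ply 3, O at OOXX/XX.O | (1,2)=+0→OOXX/XXOO*
ply 4: OOXX/XXOO is terminal +0 (X); from O.XX/.X.O depth 6

O's best at [O.XX/.X.O]: (0,1)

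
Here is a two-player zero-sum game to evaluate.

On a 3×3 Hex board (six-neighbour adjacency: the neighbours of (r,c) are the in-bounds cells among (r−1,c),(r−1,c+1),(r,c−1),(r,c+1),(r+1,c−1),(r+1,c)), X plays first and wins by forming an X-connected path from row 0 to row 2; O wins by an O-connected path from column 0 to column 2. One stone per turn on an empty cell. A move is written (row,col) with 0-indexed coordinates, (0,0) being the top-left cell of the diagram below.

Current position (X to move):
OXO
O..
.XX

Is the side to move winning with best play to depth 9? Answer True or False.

X winning at [OXO/O../.XX]: True

ply 1, X at OXO/O../.XX | (1,1)=+1→OXO/OX./.XX*; (1,2)=-1→OXO/O.X/.XX; (2,0)=-1→OXO/O../XXX
ply 2: OXO/OX./.XX is terminal -1 (O); from OXO/O../.XX depth 9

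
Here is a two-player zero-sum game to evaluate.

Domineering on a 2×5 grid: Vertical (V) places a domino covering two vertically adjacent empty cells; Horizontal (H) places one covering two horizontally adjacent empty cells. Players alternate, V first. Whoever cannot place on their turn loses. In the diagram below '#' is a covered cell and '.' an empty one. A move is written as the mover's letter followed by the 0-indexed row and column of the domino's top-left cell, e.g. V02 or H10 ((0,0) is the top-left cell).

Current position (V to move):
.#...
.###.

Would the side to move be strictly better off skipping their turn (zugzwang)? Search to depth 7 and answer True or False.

zugzwang(.#.../.###., V) = False

[.#.../.###.] V move#1: V00:-1/##.../####., V04:+1/.#..#/.####*
[.#..#/.####] H move#2: H02:-1/.####/.####*
[.####/.####] V move#3: V00:+1/#####/#####*
[#####/#####] end (terminal -1, H#4); searched .#.../.###. to 7
suppose V passes — search the same position with H to move:
pass> [.#.../.###.] H move#1: H02:-1/.###./.###.*, H03:-1/.#.##/.###.
pass> [.###./.###.] V move#2: V00:+1/####./####.*, V04:+1/.####/.####
pass> [####./####.] end (terminal -1, H#3); searched .#.../.###. to 7
for V: play +1, pass +1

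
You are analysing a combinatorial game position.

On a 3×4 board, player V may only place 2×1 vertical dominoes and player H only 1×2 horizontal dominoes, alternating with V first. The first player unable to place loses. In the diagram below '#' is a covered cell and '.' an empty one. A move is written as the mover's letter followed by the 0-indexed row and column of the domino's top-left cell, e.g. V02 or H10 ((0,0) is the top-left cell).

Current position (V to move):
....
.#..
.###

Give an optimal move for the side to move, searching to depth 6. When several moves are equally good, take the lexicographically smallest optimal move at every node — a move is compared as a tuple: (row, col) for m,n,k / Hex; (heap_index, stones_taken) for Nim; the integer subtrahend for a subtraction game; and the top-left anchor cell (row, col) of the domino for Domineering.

V's best at [..../.#../.###]: V02

ply 1, V at ..../.#../.### | V00=-1→#.../##../.###; V02=+1→..#./.##./.###*; V03=+1→...#/.#.#/.###; V10=-1→..../##../####
ply 2, H at ..#./.##./.### | H00=-1→###./.##./.###*
ply 3, V at ###./.##./.### | V03=+1→####/.###/.###*; V10=+1→###./###./####
ply 4: ####/.###/.### is terminal -1 (H); from ..../.#../.### depth 6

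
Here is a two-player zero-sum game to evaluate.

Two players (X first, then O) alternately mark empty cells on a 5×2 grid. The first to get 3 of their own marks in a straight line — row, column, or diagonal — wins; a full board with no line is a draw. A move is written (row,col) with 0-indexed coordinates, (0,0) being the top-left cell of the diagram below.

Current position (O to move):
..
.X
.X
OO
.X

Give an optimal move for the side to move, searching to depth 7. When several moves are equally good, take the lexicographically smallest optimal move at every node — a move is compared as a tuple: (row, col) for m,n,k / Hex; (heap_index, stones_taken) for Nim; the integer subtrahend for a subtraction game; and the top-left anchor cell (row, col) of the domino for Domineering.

O's best at [../.X/.X/OO/.X]: (0,1)

ply 1, O at ../.X/.X/OO/.X | (0,0)=-1→O./.X/.X/OO/.X; (0,1)=+0→.O/.X/.X/OO/.X*; (1,0)=-1→../OX/.X/OO/.X; (2,0)=-1→../.X/OX/OO/.X; (4,0)=-1→../.X/.X/OO/OX
ply 2, X at .O/.X/.X/OO/.X | (0,0)=-1→XO/.X/.X/OO/.X; (1,0)=+0→.O/XX/.X/OO/.X*; (2,0)=+0→.O/.X/XX/OO/.X; (4,0)=+0→.O/.X/.X/OO/XX
ply 3, O at .O/XX/.X/OO/.X | (0,0)=+0→OO/XX/.X/OO/.X*; (2,0)=+0→.O/XX/OX/OO/.X; (4,0)=+0→.O/XX/.X/OO/OX
ply 4, X at OO/XX/.X/OO/.X | (2,0)=+0→OO/XX/XX/OO/.X*; (4,0)=+0→OO/XX/.X/OO/XX
ply 5, O at OO/XX/XX/OO/.X | (4,0)=+0→OO/XX/XX/OO/OX*
ply 6: OO/XX/XX/OO/OX is terminal +0 (X); from ../.X/.X/OO/.X depth 7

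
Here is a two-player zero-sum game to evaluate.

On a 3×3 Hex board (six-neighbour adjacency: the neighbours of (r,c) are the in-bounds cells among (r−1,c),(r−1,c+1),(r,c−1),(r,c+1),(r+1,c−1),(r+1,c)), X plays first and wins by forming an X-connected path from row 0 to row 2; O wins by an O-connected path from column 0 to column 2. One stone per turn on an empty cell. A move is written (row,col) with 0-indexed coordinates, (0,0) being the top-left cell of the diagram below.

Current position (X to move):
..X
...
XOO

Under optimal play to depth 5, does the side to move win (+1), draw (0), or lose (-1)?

p1 X@[..X/.../XOO]: (0,0)[X.X/.../XOO]+1* (0,1)[.XX/.../XOO]+1 (1,0)[..X/X../XOO]+1 (1,1)[..X/.X./XOO]+1 (1,2)[..X/..X/XOO]+1
p2 O@[X.X/.../XOO]: (0,1)[XOX/.../XOO]-1* (1,0)[X.X/O../XOO]-1 (1,1)[X.X/.O./XOO]-1 (1,2)[X.X/..O/XOO]-1
p3 X@[XOX/.../XOO]: (1,0)[XOX/X../XOO]+1* (1,1)[XOX/.X./XOO]+1 (1,2)[XOX/..X/XOO]+1
p4 O@[XOX/X../XOO] terminal -1; root [..X/.../XOO] d5

value(..X/.../XOO, X) = +1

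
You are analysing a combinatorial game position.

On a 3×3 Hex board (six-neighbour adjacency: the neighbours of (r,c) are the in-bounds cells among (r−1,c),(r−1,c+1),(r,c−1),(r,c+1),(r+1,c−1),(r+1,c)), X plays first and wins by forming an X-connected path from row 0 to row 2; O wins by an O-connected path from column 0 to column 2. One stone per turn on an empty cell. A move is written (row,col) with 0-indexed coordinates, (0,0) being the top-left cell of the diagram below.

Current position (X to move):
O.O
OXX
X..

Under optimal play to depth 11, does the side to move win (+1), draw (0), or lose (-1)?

value(O.O/OXX/X.., X) = +1

p1 X@[O.O/OXX/X..]: (0,1)[OXO/OXX/X..]+1* (2,1)[O.O/OXX/XX.]-1 (2,2)[O.O/OXX/X.X]-1
p2 O@[OXO/OXX/X..] terminal -1; root [O.O/OXX/X..] d11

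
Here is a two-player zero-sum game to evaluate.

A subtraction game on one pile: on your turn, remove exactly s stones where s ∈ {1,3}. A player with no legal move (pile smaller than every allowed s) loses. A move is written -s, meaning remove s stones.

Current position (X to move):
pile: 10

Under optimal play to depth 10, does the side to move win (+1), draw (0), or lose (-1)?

value(10, X) = -1

p1 X@[10]: -1[9]-1* -3[7]-1
p2 O@[9]: -1[8]+1* -3[6]+1
p3 X@[8]: -1[7]-1* -3[5]-1
p4 O@[7]: -1[6]+1* -3[4]+1
p5 X@[6]: -1[5]-1* -3[3]-1
p6 O@[5]: -1[4]+1* -3[2]+1
p7 X@[4]: -1[3]-1* -3[1]-1
p8 O@[3]: -1[2]+1* -3[0]+1
p9 X@[2]: -1[1]-1*
p10 O@[1]: -1[0]+1*
p11 X@[0] terminal -1; root [10] d10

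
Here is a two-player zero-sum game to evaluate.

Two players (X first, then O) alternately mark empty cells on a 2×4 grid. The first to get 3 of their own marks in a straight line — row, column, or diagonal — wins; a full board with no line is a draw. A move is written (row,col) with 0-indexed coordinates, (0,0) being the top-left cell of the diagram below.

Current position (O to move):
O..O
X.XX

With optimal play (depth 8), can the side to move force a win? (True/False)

O winning at [O..O/X.XX]: False

p1 O@[O..O/X.XX]: (0,1)[OO.O/X.XX]-1 (0,2)[O.OO/X.XX]-1 (1,1)[O..O/XOXX]+0*
p2 X@[O..O/XOXX]: (0,1)[OX.O/XOXX]+0* (0,2)[O.XO/XOXX]+0
p3 O@[OX.O/XOXX]: (0,2)[OXOO/XOXX]+0*
p4 X@[OXOO/XOXX] terminal +0; root [O..O/X.XX] d8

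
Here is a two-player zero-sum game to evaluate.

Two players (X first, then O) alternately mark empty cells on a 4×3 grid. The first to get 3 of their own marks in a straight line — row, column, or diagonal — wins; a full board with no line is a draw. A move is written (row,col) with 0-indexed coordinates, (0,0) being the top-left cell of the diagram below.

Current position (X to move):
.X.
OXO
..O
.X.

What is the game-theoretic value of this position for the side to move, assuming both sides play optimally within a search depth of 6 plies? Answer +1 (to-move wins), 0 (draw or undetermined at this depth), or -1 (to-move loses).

ply 1, X at .X./OXO/..O/.X. | (0,0)=-1→XX./OXO/..O/.X.; (0,2)=-1→.XX/OXO/..O/.X.; (2,0)=-1→.X./OXO/X.O/.X.; (2,1)=+1→.X./OXO/.XO/.X.*; (3,0)=-1→.X./OXO/..O/XX.; (3,2)=-1→.X./OXO/..O/.XX
ply 2: .X./OXO/.XO/.X. is terminal -1 (O); from .X./OXO/..O/.X. depth 6

value(.X./OXO/..O/.X., X) = +1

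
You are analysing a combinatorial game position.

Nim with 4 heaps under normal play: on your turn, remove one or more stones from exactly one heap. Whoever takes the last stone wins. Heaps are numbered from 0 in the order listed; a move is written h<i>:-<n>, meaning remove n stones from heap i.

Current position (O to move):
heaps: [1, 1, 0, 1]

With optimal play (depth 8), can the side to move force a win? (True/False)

p1 O@[(1,1,0,1)]: h0:-1[(0,1,0,1)]+1* h1:-1[(1,0,0,1)]+1 h3:-1[(1,1,0,0)]+1
p2 X@[(0,1,0,1)]: h1:-1[(0,0,0,1)]-1* h3:-1[(0,1,0,0)]-1
p3 O@[(0,0,0,1)]: h3:-1[(0,0,0,0)]+1*
p4 X@[(0,0,0,0)] terminal -1; root [(1,1,0,1)] d8

O winning at [(1,1,0,1)]: True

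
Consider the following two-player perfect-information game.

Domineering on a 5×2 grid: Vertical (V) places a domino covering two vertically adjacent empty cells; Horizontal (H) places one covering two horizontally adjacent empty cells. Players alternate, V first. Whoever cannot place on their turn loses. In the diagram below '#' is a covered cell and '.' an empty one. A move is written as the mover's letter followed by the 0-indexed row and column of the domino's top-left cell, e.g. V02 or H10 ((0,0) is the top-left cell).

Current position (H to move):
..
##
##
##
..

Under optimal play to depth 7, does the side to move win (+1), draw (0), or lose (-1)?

ply 1, H at ../##/##/##/.. | H00=+1→##/##/##/##/..*; H40=+1→../##/##/##/##
ply 2: ##/##/##/##/.. is terminal -1 (V); from ../##/##/##/.. depth 7

value(../##/##/##/.., H) = +1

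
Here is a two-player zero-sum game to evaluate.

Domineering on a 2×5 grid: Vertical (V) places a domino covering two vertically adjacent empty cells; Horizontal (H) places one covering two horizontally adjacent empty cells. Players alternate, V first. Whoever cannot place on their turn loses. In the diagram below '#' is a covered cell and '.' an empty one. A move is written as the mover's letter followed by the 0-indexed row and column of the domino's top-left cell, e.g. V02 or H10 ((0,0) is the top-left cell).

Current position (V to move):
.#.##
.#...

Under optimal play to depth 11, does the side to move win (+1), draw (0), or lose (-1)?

value(.#.##/.#..., V) = +1

[.#.##/.#...] V move#1: V00:-1/##.##/##..., V02:+1/.####/.##..*
[.####/.##..] H move#2: H13:-1/.####/.####*
[.####/.####] V move#3: V00:+1/#####/#####*
[#####/#####] end (terminal -1, H#4); searched .#.##/.#... to 11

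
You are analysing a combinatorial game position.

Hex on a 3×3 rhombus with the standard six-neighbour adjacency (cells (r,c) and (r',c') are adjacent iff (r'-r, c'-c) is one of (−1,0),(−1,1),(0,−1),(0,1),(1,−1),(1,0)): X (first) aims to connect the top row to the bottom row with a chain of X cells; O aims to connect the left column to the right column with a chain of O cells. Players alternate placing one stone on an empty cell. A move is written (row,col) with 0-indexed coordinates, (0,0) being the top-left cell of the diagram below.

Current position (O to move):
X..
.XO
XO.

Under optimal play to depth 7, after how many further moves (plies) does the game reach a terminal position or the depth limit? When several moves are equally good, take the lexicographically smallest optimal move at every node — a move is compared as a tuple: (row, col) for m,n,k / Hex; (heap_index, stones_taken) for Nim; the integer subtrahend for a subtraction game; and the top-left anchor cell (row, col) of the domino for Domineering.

PV length from [X../.XO/XO.]: 2 plies

ply 1, O at X../.XO/XO. | (0,1)=-1→XO./.XO/XO.*; (0,2)=-1→X.O/.XO/XO.; (1,0)=-1→X../OXO/XO.; (2,2)=-1→X../.XO/XOO
ply 2, X at XO./.XO/XO. | (0,2)=+1→XOX/.XO/XO.*; (1,0)=+1→XO./XXO/XO.; (2,2)=+1→XO./.XO/XOX
ply 3: XOX/.XO/XO. is terminal -1 (O); from X../.XO/XO. depth 7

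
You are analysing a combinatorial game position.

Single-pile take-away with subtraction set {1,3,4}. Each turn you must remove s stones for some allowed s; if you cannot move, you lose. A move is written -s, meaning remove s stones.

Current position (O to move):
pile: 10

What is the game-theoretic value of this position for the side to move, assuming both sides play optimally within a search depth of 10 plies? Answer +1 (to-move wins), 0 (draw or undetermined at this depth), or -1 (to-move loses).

value(10, O) = +1

[10] O move#1: -1:+1/9*, -3:+1/7, -4:-1/6
[9] X move#2: -1:-1/8*, -3:-1/6, -4:-1/5
[8] O move#3: -1:+1/7*, -3:-1/5, -4:-1/4
[7] X move#4: -1:-1/6*, -3:-1/4, -4:-1/3
[6] O move#5: -1:-1/5, -3:-1/3, -4:+1/2*
[2] X move#6: -1:-1/1*
[1] O move#7: -1:+1/0*
[0] end (terminal -1, X#8); searched 10 to 10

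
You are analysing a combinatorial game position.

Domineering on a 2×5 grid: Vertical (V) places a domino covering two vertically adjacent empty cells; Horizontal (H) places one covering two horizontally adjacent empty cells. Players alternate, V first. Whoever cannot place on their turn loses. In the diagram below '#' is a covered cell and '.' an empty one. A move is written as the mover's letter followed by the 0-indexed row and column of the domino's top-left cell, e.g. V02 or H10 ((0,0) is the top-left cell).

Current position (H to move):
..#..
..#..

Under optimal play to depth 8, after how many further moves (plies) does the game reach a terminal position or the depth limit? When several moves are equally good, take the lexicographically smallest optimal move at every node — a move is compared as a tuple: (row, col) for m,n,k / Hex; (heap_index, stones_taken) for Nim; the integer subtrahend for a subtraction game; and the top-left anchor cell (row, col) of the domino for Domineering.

PV length from [..#../..#..]: 4 plies

ply 1, H at ..#../..#.. | H00=-1→###../..#..*; H03=-1→..###/..#..; H10=-1→..#../###..; H13=-1→..#../..###
ply 2, V at ###../..#.. | V03=+1→####./..##.*; V04=+1→###.#/..#.#
ply 3, H at ####./..##. | H10=-1→####./####.*
ply 4, V at ####./####. | V04=+1→#####/#####*
ply 5: #####/##### is terminal -1 (H); from ..#../..#.. depth 8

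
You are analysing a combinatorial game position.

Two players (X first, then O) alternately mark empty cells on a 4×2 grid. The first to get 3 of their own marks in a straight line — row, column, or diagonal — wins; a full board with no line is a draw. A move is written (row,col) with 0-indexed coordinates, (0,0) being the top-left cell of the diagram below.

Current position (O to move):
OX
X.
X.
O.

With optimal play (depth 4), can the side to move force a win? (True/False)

O winning at [OX/X./X./O.]: False

ply 1, O at OX/X./X./O. | (1,1)=+0→OX/XO/X./O.*; (2,1)=+0→OX/X./XO/O.; (3,1)=+0→OX/X./X./OO
ply 2, X at OX/XO/X./O. | (2,1)=+0→OX/XO/XX/O.*; (3,1)=+0→OX/XO/X./OX
ply 3, O at OX/XO/XX/O. | (3,1)=+0→OX/XO/XX/OO*
ply 4: OX/XO/XX/OO is terminal +0 (X); from OX/X./X./O. depth 4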